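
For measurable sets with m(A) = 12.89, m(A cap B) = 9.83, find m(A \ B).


m(A \ B) = m(A) - m(A n B)
= 12.89 - 9.83
= 3.06


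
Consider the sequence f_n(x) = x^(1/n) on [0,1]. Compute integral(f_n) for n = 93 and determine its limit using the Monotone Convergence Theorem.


At n = 93: f_93(x) = x^(1/93).
Step 1: integral(x^(1/93), 0, 1) = [x^(1/93+1) / (1/93+1)] from 0 to 1
     = 1 / (1/93 + 1) = 1 / ((93+1)/93) = 93/(93+1)
     = 93/94 = 0.989362
Step 2: As n -> infinity, f_n(x) = x^(1/n) -> 1 for x in (0,1], and f_n is increasing in n.
By MCT, lim_n integral(f_n) = integral(lim_n f_n) = integral(1, 0, 1) = 1.
Step 3: Verify convergence: 93/94 = 0.989362 -> 1


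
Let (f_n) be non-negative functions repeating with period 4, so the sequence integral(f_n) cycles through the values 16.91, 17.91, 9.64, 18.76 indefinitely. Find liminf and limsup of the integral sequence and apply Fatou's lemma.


The sequence (integral(f_n)) is periodic with period 4, repeating the values 16.91, 17.91, 9.64, 18.76 indefinitely.
Step 1: For a periodic sequence, every tail (a_m, a_(m+1), ...) contains all 4 period values infinitely often.
Step 2: Hence inf of every tail = min of the period values = min(16.91, 17.91, 9.64, 18.76) = 9.64.
        liminf_n integral(f_n) = sup over m of (inf of tail from m) = 9.64.
Step 3: Similarly sup of every tail = max of the period values = 18.76.
        limsup_n integral(f_n) = 18.76.
Step 4: Fatou's lemma: integral(liminf_n f_n) <= liminf_n integral(f_n) = 9.64.
        So the integral of the pointwise liminf is at most 9.64.


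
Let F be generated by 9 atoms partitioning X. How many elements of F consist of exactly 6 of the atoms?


Each element of F is a union of some subset of the 9 atoms.
Elements that are unions of exactly 6 atoms correspond to 6-element subsets of the 9 atoms.
Count = C(9, 6) = 9! / (6! * 3!) = 84.


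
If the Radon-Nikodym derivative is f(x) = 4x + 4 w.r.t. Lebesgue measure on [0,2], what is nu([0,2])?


nu(A) = integral_A (dnu/dmu) dmu = integral_0^2 (4x + 4) dx
Step 1: Antiderivative F(x) = (4/2)x^2 + 4x
Step 2: F(2) = (4/2)*2^2 + 4*2 = 8 + 8 = 16
Step 3: F(0) = (4/2)*0^2 + 4*0 = 0.0 + 0 = 0.0
Step 4: nu([0,2]) = F(2) - F(0) = 16 - 0.0 = 16


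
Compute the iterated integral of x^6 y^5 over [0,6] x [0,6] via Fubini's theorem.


By Fubini's theorem, the double integral factors as a product of single integrals:
Step 1: integral_0^6 x^6 dx = [x^7/7] from 0 to 6
     = 6^7/7 = 39990.857143
Step 2: integral_0^6 y^5 dy = [y^6/6] from 0 to 6
     = 6^6/6 = 7776
Step 3: Double integral = 39990.857143 * 7776 = 3.109689e+08


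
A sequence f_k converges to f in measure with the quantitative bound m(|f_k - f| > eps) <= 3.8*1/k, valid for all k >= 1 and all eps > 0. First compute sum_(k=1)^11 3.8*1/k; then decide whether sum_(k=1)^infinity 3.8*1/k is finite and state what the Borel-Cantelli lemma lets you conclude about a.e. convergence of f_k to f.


Step 1: List the terms 3.8*1/k for k = 1 to 11:
  k=1: 3.8
  k=2: 1.9
  k=3: 1.266667
  k=4: 0.95
  k=5: 0.76
  k=6: 0.633333
  k=7: 0.542857
  k=8: 0.475
  k=9: 0.422222
  k=10: 0.38
  k=11: 0.345455
Step 2: Partial sum = 3.8 + 1.9 + 1.266667 + 0.95 + 0.76 + 0.633333 + 0.542857 + 0.475 + 0.422222 + 0.38 + 0.345455
     = 11.475534
Step 3: The full series sum_(k>=1) 3.8*1/k diverges (harmonic series, p = 1; a nonzero constant multiple of a divergent series diverges).
Step 4: The (first) Borel-Cantelli lemma requires a summable sequence of measures, so it does not apply here;
        from this bound alone no conclusion about a.e. convergence can be drawn (convergence in measure still
        gives an a.e.-convergent subsequence, but not a.e. convergence of the whole sequence).
Conclusion: series diverges; Borel-Cantelli is inconclusive about a.e. convergence of f_k.


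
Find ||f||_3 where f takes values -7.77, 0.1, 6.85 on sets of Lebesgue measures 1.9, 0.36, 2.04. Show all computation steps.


Step 1: Compute |f_i|^3 for each value:
  |-7.77|^3 = 469.097433
  |0.1|^3 = 0.001
  |6.85|^3 = 321.419125
Step 2: Multiply by measures and sum:
  469.097433 * 1.9 = 891.285123
  0.001 * 0.36 = 3.600000e-04
  321.419125 * 2.04 = 655.695015
Sum = 891.285123 + 3.600000e-04 + 655.695015 = 1546.980498
Step 3: Take the p-th root:
||f||_3 = (1546.980498)^(1/3) = 11.565425


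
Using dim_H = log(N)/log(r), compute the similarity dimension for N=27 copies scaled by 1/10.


For a self-similar set with N copies scaled by 1/r:
dim_H = log(N)/log(r) = log(27)/log(10)
= 3.295837/2.302585
= 1.431364


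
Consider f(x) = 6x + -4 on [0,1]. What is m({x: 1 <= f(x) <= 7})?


f^(-1)([1, 7]) = {x : 1 <= 6x + -4 <= 7}
Solving: (1 - -4)/6 <= x <= (7 - -4)/6
= [0.833333, 1.833333]
Intersecting with [0,1]: [0.833333, 1]
Measure = 1 - 0.833333 = 0.166667


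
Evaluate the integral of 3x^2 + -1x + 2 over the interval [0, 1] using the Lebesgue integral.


The Lebesgue integral of a Riemann-integrable function agrees with the Riemann integral.
Antiderivative F(x) = (3/3)x^3 + (-1/2)x^2 + 2x
F(1) = (3/3)*1^3 + (-1/2)*1^2 + 2*1
     = (3/3)*1 + (-1/2)*1 + 2*1
     = 1 + -0.5 + 2
     = 2.5
F(0) = 0.0
Integral = F(1) - F(0) = 2.5 - 0.0 = 2.5


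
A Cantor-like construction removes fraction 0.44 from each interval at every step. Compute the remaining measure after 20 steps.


Step 1: At each step, fraction remaining = 1 - 0.44 = 0.56
Step 2: After 20 steps, measure = (0.56)^20
Result = 9.199422e-06


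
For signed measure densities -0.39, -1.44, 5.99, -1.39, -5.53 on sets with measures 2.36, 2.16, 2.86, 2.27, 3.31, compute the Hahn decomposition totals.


Step 1: Compute signed measure on each set:
  Set 1: -0.39 * 2.36 = -0.9204
  Set 2: -1.44 * 2.16 = -3.1104
  Set 3: 5.99 * 2.86 = 17.1314
  Set 4: -1.39 * 2.27 = -3.1553
  Set 5: -5.53 * 3.31 = -18.3043
Step 2: Total signed measure = (-0.9204) + (-3.1104) + (17.1314) + (-3.1553) + (-18.3043)
     = -8.359
Step 3: Positive part mu+(X) = sum of positive contributions = 17.1314
Step 4: Negative part mu-(X) = |sum of negative contributions| = 25.4904


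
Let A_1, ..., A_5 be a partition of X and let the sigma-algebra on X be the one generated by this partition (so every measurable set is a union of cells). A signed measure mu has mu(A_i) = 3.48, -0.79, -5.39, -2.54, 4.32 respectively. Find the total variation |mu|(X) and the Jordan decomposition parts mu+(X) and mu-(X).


Step 1: Every measurable set is a union of atoms (the cells / points), so a Hahn decomposition is
  obtained by grouping atoms by sign: P = union of atoms with mu > 0, N = union of the remaining atoms.
  Atoms in P (indices): 1, 5;  atoms in N (indices): 2, 3, 4
  Positive values: 3.48, 4.32
  Negative values: -0.79, -5.39, -2.54
Step 2: mu+(X) = mu(P) = sum of positive atom values = 7.8
Step 3: mu-(X) = -mu(N) = sum of |negative atom values| = 8.72
Step 4: |mu|(X) = mu+(X) + mu-(X) = 7.8 + 8.72 = 16.52


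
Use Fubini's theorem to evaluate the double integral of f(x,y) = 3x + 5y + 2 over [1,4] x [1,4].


By Fubini, integrate in x first, then y.
Step 1: Fix y, integrate over x in [1,4]:
  integral(3x + 5y + 2, x=1..4)
  = 3*(4^2 - 1^2)/2 + (5y + 2)*(4 - 1)
  = 22.5 + (5y + 2)*3
  = 22.5 + 15y + 6
  = 28.5 + 15y
Step 2: Integrate over y in [1,4]:
  integral(28.5 + 15y, y=1..4)
  = 28.5*3 + 15*(4^2 - 1^2)/2
  = 85.5 + 112.5
  = 198


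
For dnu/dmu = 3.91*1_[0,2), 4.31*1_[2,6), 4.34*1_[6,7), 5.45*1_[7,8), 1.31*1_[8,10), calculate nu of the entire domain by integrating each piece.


Integrate each piece of the Radon-Nikodym derivative:
Step 1: integral_0^2 3.91 dx = 3.91*(2-0) = 3.91*2 = 7.82
Step 2: integral_2^6 4.31 dx = 4.31*(6-2) = 4.31*4 = 17.24
Step 3: integral_6^7 4.34 dx = 4.34*(7-6) = 4.34*1 = 4.34
Step 4: integral_7^8 5.45 dx = 5.45*(8-7) = 5.45*1 = 5.45
Step 5: integral_8^10 1.31 dx = 1.31*(10-8) = 1.31*2 = 2.62
Total: 7.82 + 17.24 + 4.34 + 5.45 + 2.62 = 37.47


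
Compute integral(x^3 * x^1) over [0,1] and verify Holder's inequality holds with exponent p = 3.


Step 1: Exact integral of f*g = integral(x^4, 0, 1) = 1/5
     = 0.2
Step 2: Holder bound with p=3, q=1.5:
  ||f||_p = (integral x^9 dx)^(1/3) = (1/10)^(1/3) = 0.464159
  ||g||_q = (integral x^1.5 dx)^(1/1.5) = (1/2.5)^(1/1.5) = 0.542884
Step 3: Holder bound = ||f||_p * ||g||_q = 0.464159 * 0.542884 = 0.251984
Verification: 0.2 <= 0.251984 (Holder holds)


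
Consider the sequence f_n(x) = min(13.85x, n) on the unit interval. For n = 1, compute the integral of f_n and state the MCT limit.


f(x) = 13.85x on [0,1]; f_n(x) = min(13.85x, n). At n = 1:
Step 1: f(x) reaches 1 at x = 1/13.85 = 0.072202
Step 2: integral(f_1) = integral(13.85x, 0, 0.072202) + integral(1, 0.072202, 1)
       = 13.85*0.072202^2/2 + 1*(1 - 0.072202)
       = 0.036101 + 0.927798
       = 0.963899
Step 3: As n -> infinity, f_n increases to f, so by MCT integral(f_n) -> integral(f) = 13.85/2 = 6.925.
Convergence: integral(f_1) = 0.963899 -> 6.925 as n -> infinity


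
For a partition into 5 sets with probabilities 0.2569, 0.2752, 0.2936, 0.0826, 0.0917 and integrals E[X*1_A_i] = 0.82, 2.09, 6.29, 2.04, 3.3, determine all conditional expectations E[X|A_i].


For each cell A_i: E[X|A_i] = E[X*1_A_i] / P(A_i)
Step 1: E[X|A_1] = 0.82 / 0.2569 = 3.191903
Step 2: E[X|A_2] = 2.09 / 0.2752 = 7.594477
Step 3: E[X|A_3] = 6.29 / 0.2936 = 21.423706
Step 4: E[X|A_4] = 2.04 / 0.0826 = 24.697337
Step 5: E[X|A_5] = 3.3 / 0.0917 = 35.986914
Verification: E[X] = sum E[X*1_A_i] = 0.82 + 2.09 + 6.29 + 2.04 + 3.3 = 14.54


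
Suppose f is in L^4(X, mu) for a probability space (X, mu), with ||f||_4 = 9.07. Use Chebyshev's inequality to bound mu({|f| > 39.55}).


Chebyshev/Markov inequality: mu(|f| > eps) <= (||f||_p / eps)^p
Step 1: ||f||_4 / eps = 9.07 / 39.55 = 0.22933
Step 2: Raise to power p = 4:
  (0.22933)^4 = 0.002766
Step 3: Therefore mu(|f| > 39.55) <= 0.002766


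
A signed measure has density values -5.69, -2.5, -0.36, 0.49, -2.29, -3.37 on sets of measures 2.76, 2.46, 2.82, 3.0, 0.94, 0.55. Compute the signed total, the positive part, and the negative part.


Step 1: Compute signed measure on each set:
  Set 1: -5.69 * 2.76 = -15.7044
  Set 2: -2.5 * 2.46 = -6.15
  Set 3: -0.36 * 2.82 = -1.0152
  Set 4: 0.49 * 3.0 = 1.47
  Set 5: -2.29 * 0.94 = -2.1526
  Set 6: -3.37 * 0.55 = -1.8535
Step 2: Total signed measure = (-15.7044) + (-6.15) + (-1.0152) + (1.47) + (-2.1526) + (-1.8535)
     = -25.4057
Step 3: Positive part mu+(X) = sum of positive contributions = 1.47
Step 4: Negative part mu-(X) = |sum of negative contributions| = 26.8757


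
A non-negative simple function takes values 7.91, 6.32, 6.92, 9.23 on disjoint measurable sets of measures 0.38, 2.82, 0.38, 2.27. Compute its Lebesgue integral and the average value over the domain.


Step 1: Integral = sum(value_i * measure_i)
= 7.91*0.38 + 6.32*2.82 + 6.92*0.38 + 9.23*2.27
= 3.0058 + 17.8224 + 2.6296 + 20.9521
= 44.4099
Step 2: Total measure of domain = 0.38 + 2.82 + 0.38 + 2.27 = 5.85
Step 3: Average value = 44.4099 / 5.85 = 7.591436


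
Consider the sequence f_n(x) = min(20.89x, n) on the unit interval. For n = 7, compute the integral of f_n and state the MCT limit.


f(x) = 20.89x on [0,1]; f_n(x) = min(20.89x, n). At n = 7:
Step 1: f(x) reaches 7 at x = 7/20.89 = 0.335089
Step 2: integral(f_7) = integral(20.89x, 0, 0.335089) + integral(7, 0.335089, 1)
       = 20.89*0.335089^2/2 + 7*(1 - 0.335089)
       = 1.17281 + 4.65438
       = 5.82719
Step 3: As n -> infinity, f_n increases to f, so by MCT integral(f_n) -> integral(f) = 20.89/2 = 10.445.
Convergence: integral(f_7) = 5.82719 -> 10.445 as n -> infinity


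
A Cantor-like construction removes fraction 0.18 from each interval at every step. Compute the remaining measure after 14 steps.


Step 1: At each step, fraction remaining = 1 - 0.18 = 0.82
Step 2: After 14 steps, measure = (0.82)^14
Result = 0.062143


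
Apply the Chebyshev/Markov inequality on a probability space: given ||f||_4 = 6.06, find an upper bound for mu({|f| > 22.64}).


Chebyshev/Markov inequality: mu(|f| > eps) <= (||f||_p / eps)^p
Step 1: ||f||_4 / eps = 6.06 / 22.64 = 0.267668
Step 2: Raise to power p = 4:
  (0.267668)^4 = 0.005133
Step 3: Therefore mu(|f| > 22.64) <= 0.005133


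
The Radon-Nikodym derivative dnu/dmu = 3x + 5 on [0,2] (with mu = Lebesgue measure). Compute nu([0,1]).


nu(A) = integral_A (dnu/dmu) dmu = integral_0^1 (3x + 5) dx
Step 1: Antiderivative F(x) = (3/2)x^2 + 5x
Step 2: F(1) = (3/2)*1^2 + 5*1 = 1.5 + 5 = 6.5
Step 3: F(0) = (3/2)*0^2 + 5*0 = 0.0 + 0 = 0.0
Step 4: nu([0,1]) = F(1) - F(0) = 6.5 - 0.0 = 6.5


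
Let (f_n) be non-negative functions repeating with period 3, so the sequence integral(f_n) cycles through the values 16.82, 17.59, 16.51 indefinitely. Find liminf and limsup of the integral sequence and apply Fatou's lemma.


The sequence (integral(f_n)) is periodic with period 3, repeating the values 16.82, 17.59, 16.51 indefinitely.
Step 1: For a periodic sequence, every tail (a_m, a_(m+1), ...) contains all 3 period values infinitely often.
Step 2: Hence inf of every tail = min of the period values = min(16.82, 17.59, 16.51) = 16.51.
        liminf_n integral(f_n) = sup over m of (inf of tail from m) = 16.51.
Step 3: Similarly sup of every tail = max of the period values = 17.59.
        limsup_n integral(f_n) = 17.59.
Step 4: Fatou's lemma: integral(liminf_n f_n) <= liminf_n integral(f_n) = 16.51.
        So the integral of the pointwise liminf is at most 16.51.


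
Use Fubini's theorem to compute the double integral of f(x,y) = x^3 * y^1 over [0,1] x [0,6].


By Fubini's theorem, the double integral factors as a product of single integrals:
Step 1: integral_0^1 x^3 dx = [x^4/4] from 0 to 1
     = 1^4/4 = 0.25
Step 2: integral_0^6 y^1 dy = [y^2/2] from 0 to 6
     = 6^2/2 = 18
Step 3: Double integral = 0.25 * 18 = 4.5


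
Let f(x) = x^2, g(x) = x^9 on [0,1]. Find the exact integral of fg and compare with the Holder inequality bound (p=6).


Step 1: Exact integral of f*g = integral(x^11, 0, 1) = 1/12
     = 0.083333
Step 2: Holder bound with p=6, q=1.2:
  ||f||_p = (integral x^12 dx)^(1/6) = (1/13)^(1/6) = 0.652143
  ||g||_q = (integral x^10.8 dx)^(1/1.2) = (1/11.8)^(1/1.2) = 0.127869
Step 3: Holder bound = ||f||_p * ||g||_q = 0.652143 * 0.127869 = 0.083389
Verification: 0.083333 <= 0.083389 (Holder holds)


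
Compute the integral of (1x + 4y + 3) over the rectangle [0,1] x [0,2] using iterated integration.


By Fubini, integrate in x first, then y.
Step 1: Fix y, integrate over x in [0,1]:
  integral(1x + 4y + 3, x=0..1)
  = 1*(1^2 - 0^2)/2 + (4y + 3)*(1 - 0)
  = 0.5 + (4y + 3)*1
  = 0.5 + 4y + 3
  = 3.5 + 4y
Step 2: Integrate over y in [0,2]:
  integral(3.5 + 4y, y=0..2)
  = 3.5*2 + 4*(2^2 - 0^2)/2
  = 7 + 8
  = 15


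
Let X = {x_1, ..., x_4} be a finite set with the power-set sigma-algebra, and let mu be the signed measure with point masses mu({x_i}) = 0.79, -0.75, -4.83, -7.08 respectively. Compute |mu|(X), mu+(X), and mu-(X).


Step 1: Every measurable set is a union of atoms (the cells / points), so a Hahn decomposition is
  obtained by grouping atoms by sign: P = union of atoms with mu > 0, N = union of the remaining atoms.
  Atoms in P (indices): 1;  atoms in N (indices): 2, 3, 4
  Positive values: 0.79
  Negative values: -0.75, -4.83, -7.08
Step 2: mu+(X) = mu(P) = sum of positive atom values = 0.79
Step 3: mu-(X) = -mu(N) = sum of |negative atom values| = 12.66
Step 4: |mu|(X) = mu+(X) + mu-(X) = 0.79 + 12.66 = 13.45


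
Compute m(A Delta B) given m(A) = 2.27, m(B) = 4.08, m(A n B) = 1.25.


m(A Delta B) = m(A) + m(B) - 2*m(A n B)
= 2.27 + 4.08 - 2*1.25
= 2.27 + 4.08 - 2.5
= 3.85


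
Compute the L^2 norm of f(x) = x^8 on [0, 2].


Step 1: ||f||_2 = (integral_0^2 |x^8|^2 dx)^(1/2)
     = (integral_0^2 x^16 dx)^(1/2)
Step 2: integral_0^2 x^16 dx = [x^17/(17)] from 0 to 2 = 2^17/17
     = 131072/17 = 7710.117647
Step 3: ||f||_2 = (7710.117647)^(1/2) = 87.807276


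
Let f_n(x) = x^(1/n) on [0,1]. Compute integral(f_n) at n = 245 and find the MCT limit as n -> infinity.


At n = 245: f_245(x) = x^(1/245).
Step 1: integral(x^(1/245), 0, 1) = [x^(1/245+1) / (1/245+1)] from 0 to 1
     = 1 / (1/245 + 1) = 1 / ((245+1)/245) = 245/(245+1)
     = 245/246 = 0.995935
Step 2: As n -> infinity, f_n(x) = x^(1/n) -> 1 for x in (0,1], and f_n is increasing in n.
By MCT, lim_n integral(f_n) = integral(lim_n f_n) = integral(1, 0, 1) = 1.
Step 3: Verify convergence: 245/246 = 0.995935 -> 1


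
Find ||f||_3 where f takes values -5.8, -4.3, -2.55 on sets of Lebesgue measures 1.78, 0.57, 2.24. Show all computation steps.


Step 1: Compute |f_i|^3 for each value:
  |-5.8|^3 = 195.112
  |-4.3|^3 = 79.507
  |-2.55|^3 = 16.581375
Step 2: Multiply by measures and sum:
  195.112 * 1.78 = 347.29936
  79.507 * 0.57 = 45.31899
  16.581375 * 2.24 = 37.14228
Sum = 347.29936 + 45.31899 + 37.14228 = 429.76063
Step 3: Take the p-th root:
||f||_3 = (429.76063)^(1/3) = 7.546441


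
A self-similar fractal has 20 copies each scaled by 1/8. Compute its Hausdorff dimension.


For a self-similar set with N copies scaled by 1/r:
dim_H = log(N)/log(r) = log(20)/log(8)
= 2.995732/2.079442
= 1.440643


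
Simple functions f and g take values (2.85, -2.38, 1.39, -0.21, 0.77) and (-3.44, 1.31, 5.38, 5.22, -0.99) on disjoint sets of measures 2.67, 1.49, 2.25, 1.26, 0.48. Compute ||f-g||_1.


Step 1: Compute differences f_i - g_i:
  2.85 - -3.44 = 6.29
  -2.38 - 1.31 = -3.69
  1.39 - 5.38 = -3.99
  -0.21 - 5.22 = -5.43
  0.77 - -0.99 = 1.76
Step 2: Compute |diff|^1 * measure for each set:
  |6.29|^1 * 2.67 = 6.29 * 2.67 = 16.7943
  |-3.69|^1 * 1.49 = 3.69 * 1.49 = 5.4981
  |-3.99|^1 * 2.25 = 3.99 * 2.25 = 8.9775
  |-5.43|^1 * 1.26 = 5.43 * 1.26 = 6.8418
  |1.76|^1 * 0.48 = 1.76 * 0.48 = 0.8448
Step 3: Sum = 38.9565
Step 4: ||f-g||_1 = (38.9565)^(1/1) = 38.9565


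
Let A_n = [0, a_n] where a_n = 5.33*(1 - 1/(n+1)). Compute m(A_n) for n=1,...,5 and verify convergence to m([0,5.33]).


By continuity of measure from below: if A_n increases to A, then m(A_n) -> m(A).
Here A = [0, 5.33], so m(A) = 5.33
Step 1: a_1 = 5.33*(1 - 1/2) = 2.665, m(A_1) = 2.665
Step 2: a_2 = 5.33*(1 - 1/3) = 3.5533, m(A_2) = 3.5533
Step 3: a_3 = 5.33*(1 - 1/4) = 3.9975, m(A_3) = 3.9975
Step 4: a_4 = 5.33*(1 - 1/5) = 4.264, m(A_4) = 4.264
Step 5: a_5 = 5.33*(1 - 1/6) = 4.4417, m(A_5) = 4.4417
Limit: m(A_n) -> m([0,5.33]) = 5.33


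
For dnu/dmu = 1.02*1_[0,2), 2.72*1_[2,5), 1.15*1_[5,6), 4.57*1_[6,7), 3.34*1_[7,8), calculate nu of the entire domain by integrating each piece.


Integrate each piece of the Radon-Nikodym derivative:
Step 1: integral_0^2 1.02 dx = 1.02*(2-0) = 1.02*2 = 2.04
Step 2: integral_2^5 2.72 dx = 2.72*(5-2) = 2.72*3 = 8.16
Step 3: integral_5^6 1.15 dx = 1.15*(6-5) = 1.15*1 = 1.15
Step 4: integral_6^7 4.57 dx = 4.57*(7-6) = 4.57*1 = 4.57
Step 5: integral_7^8 3.34 dx = 3.34*(8-7) = 3.34*1 = 3.34
Total: 2.04 + 8.16 + 1.15 + 4.57 + 3.34 = 19.26


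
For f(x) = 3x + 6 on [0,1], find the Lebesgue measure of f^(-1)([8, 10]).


f^(-1)([8, 10]) = {x : 8 <= 3x + 6 <= 10}
Solving: (8 - 6)/3 <= x <= (10 - 6)/3
= [0.666667, 1.333333]
Intersecting with [0,1]: [0.666667, 1]
Measure = 1 - 0.666667 = 0.333333


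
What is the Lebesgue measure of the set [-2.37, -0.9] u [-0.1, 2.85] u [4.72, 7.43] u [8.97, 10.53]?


For pairwise disjoint intervals, m(union) = sum of lengths.
= (-0.9 - -2.37) + (2.85 - -0.1) + (7.43 - 4.72) + (10.53 - 8.97)
= 1.47 + 2.95 + 2.71 + 1.56
= 8.69


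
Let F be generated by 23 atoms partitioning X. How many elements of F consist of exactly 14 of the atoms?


Each element of F is a union of some subset of the 23 atoms.
Elements that are unions of exactly 14 atoms correspond to 14-element subsets of the 23 atoms.
Count = C(23, 14) = 23! / (14! * 9!) = 817190.


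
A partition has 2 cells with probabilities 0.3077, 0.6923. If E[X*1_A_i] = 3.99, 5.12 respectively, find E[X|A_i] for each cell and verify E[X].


For each cell A_i: E[X|A_i] = E[X*1_A_i] / P(A_i)
Step 1: E[X|A_1] = 3.99 / 0.3077 = 12.967176
Step 2: E[X|A_2] = 5.12 / 0.6923 = 7.395638
Verification: E[X] = sum E[X*1_A_i] = 3.99 + 5.12 = 9.11


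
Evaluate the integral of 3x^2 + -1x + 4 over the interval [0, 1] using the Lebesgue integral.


The Lebesgue integral of a Riemann-integrable function agrees with the Riemann integral.
Antiderivative F(x) = (3/3)x^3 + (-1/2)x^2 + 4x
F(1) = (3/3)*1^3 + (-1/2)*1^2 + 4*1
     = (3/3)*1 + (-1/2)*1 + 4*1
     = 1 + -0.5 + 4
     = 4.5
F(0) = 0.0
Integral = F(1) - F(0) = 4.5 - 0.0 = 4.5


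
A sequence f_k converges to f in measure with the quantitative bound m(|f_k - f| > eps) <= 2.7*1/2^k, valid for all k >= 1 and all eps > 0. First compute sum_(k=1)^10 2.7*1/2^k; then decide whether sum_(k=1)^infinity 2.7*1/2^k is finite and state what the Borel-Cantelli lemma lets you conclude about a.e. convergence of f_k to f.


Step 1: List the terms 2.7*1/2^k for k = 1 to 10:
  k=1: 1.35
  k=2: 0.675
  k=3: 0.3375
  k=4: 0.16875
  k=5: 0.084375
  k=6: 0.042188
  k=7: 0.021094
  k=8: 0.010547
  k=9: 0.005273
  k=10: 0.002637
Step 2: Partial sum = 1.35 + 0.675 + 0.3375 + 0.16875 + 0.084375 + 0.042188 + 0.021094 + 0.010547 + 0.005273 + 0.002637
     = 2.697363
Step 3: The full series sum_(k>=1) 2.7*1/2^k converges (geometric series with ratio 1/2 < 1; a constant multiple of a convergent series converges).
Step 4: Fix eps > 0. Since sum_k m(|f_k - f| > eps) < infinity, the Borel-Cantelli lemma gives
        m(limsup_k {|f_k - f| > eps}) = 0, i.e. for a.e. x, |f_k(x) - f(x)| <= eps for all large k.
        Applying this with eps = 1/j for j = 1, 2, ... and intersecting the countably many full-measure sets,
        for a.e. x we get limsup_k |f_k(x) - f(x)| <= 1/j for every j, hence f_k -> f almost everywhere.
Conclusion: series converges; Borel-Cantelli yields f_k -> f a.e.


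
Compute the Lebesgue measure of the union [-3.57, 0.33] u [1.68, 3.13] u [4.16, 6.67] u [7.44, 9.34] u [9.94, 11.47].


For pairwise disjoint intervals, m(union) = sum of lengths.
= (0.33 - -3.57) + (3.13 - 1.68) + (6.67 - 4.16) + (9.34 - 7.44) + (11.47 - 9.94)
= 3.9 + 1.45 + 2.51 + 1.9 + 1.53
= 11.29


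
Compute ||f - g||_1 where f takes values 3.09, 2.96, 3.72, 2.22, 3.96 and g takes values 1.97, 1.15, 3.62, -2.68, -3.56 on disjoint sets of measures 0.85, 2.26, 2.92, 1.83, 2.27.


Step 1: Compute differences f_i - g_i:
  3.09 - 1.97 = 1.12
  2.96 - 1.15 = 1.81
  3.72 - 3.62 = 0.1
  2.22 - -2.68 = 4.9
  3.96 - -3.56 = 7.52
Step 2: Compute |diff|^1 * measure for each set:
  |1.12|^1 * 0.85 = 1.12 * 0.85 = 0.952
  |1.81|^1 * 2.26 = 1.81 * 2.26 = 4.0906
  |0.1|^1 * 2.92 = 0.1 * 2.92 = 0.292
  |4.9|^1 * 1.83 = 4.9 * 1.83 = 8.967
  |7.52|^1 * 2.27 = 7.52 * 2.27 = 17.0704
Step 3: Sum = 31.372
Step 4: ||f-g||_1 = (31.372)^(1/1) = 31.372


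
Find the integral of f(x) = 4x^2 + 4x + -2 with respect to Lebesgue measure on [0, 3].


The Lebesgue integral of a Riemann-integrable function agrees with the Riemann integral.
Antiderivative F(x) = (4/3)x^3 + (4/2)x^2 + -2x
F(3) = (4/3)*3^3 + (4/2)*3^2 + -2*3
     = (4/3)*27 + (4/2)*9 + -2*3
     = 36 + 18 + -6
     = 48
F(0) = 0.0
Integral = F(3) - F(0) = 48 - 0.0 = 48


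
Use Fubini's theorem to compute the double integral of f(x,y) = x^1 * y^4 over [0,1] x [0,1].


By Fubini's theorem, the double integral factors as a product of single integrals:
Step 1: integral_0^1 x^1 dx = [x^2/2] from 0 to 1
     = 1^2/2 = 0.5
Step 2: integral_0^1 y^4 dy = [y^5/5] from 0 to 1
     = 1^5/5 = 0.2
Step 3: Double integral = 0.5 * 0.2 = 0.1


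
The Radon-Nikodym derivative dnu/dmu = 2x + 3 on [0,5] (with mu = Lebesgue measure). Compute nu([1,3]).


nu(A) = integral_A (dnu/dmu) dmu = integral_1^3 (2x + 3) dx
Step 1: Antiderivative F(x) = (2/2)x^2 + 3x
Step 2: F(3) = (2/2)*3^2 + 3*3 = 9 + 9 = 18
Step 3: F(1) = (2/2)*1^2 + 3*1 = 1 + 3 = 4
Step 4: nu([1,3]) = F(3) - F(1) = 18 - 4 = 14


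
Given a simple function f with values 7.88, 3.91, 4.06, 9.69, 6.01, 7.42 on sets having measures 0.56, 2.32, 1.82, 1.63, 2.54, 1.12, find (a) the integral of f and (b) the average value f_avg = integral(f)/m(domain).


Step 1: Integral = sum(value_i * measure_i)
= 7.88*0.56 + 3.91*2.32 + 4.06*1.82 + 9.69*1.63 + 6.01*2.54 + 7.42*1.12
= 4.4128 + 9.0712 + 7.3892 + 15.7947 + 15.2654 + 8.3104
= 60.2437
Step 2: Total measure of domain = 0.56 + 2.32 + 1.82 + 1.63 + 2.54 + 1.12 = 9.99
Step 3: Average value = 60.2437 / 9.99 = 6.0304


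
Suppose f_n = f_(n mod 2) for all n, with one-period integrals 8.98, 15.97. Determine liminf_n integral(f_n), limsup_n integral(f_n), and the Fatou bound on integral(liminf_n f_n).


The sequence (integral(f_n)) is periodic with period 2, repeating the values 8.98, 15.97 indefinitely.
Step 1: For a periodic sequence, every tail (a_m, a_(m+1), ...) contains all 2 period values infinitely often.
Step 2: Hence inf of every tail = min of the period values = min(8.98, 15.97) = 8.98.
        liminf_n integral(f_n) = sup over m of (inf of tail from m) = 8.98.
Step 3: Similarly sup of every tail = max of the period values = 15.97.
        limsup_n integral(f_n) = 15.97.
Step 4: Fatou's lemma: integral(liminf_n f_n) <= liminf_n integral(f_n) = 8.98.
        So the integral of the pointwise liminf is at most 8.98.


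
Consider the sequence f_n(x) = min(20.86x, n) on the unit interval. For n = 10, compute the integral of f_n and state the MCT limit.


f(x) = 20.86x on [0,1]; f_n(x) = min(20.86x, n). At n = 10:
Step 1: f(x) reaches 10 at x = 10/20.86 = 0.479386
Step 2: integral(f_10) = integral(20.86x, 0, 0.479386) + integral(10, 0.479386, 1)
       = 20.86*0.479386^2/2 + 10*(1 - 0.479386)
       = 2.396932 + 5.206136
       = 7.603068
Step 3: As n -> infinity, f_n increases to f, so by MCT integral(f_n) -> integral(f) = 20.86/2 = 10.43.
Convergence: integral(f_10) = 7.603068 -> 10.43 as n -> infinity


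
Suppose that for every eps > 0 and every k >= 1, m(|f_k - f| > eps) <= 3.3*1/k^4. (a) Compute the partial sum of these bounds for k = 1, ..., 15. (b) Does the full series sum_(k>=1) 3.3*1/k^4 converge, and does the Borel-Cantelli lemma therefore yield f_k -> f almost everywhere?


Step 1: List the terms 3.3*1/k^4 for k = 1 to 15:
  k=1: 3.3
  k=2: 0.20625
  k=3: 0.040741
  k=4: 0.012891
  k=5: 0.00528
  k=6: 0.002546
  k=7: 0.001374
  k=8: 8.056641e-04
  k=9: 5.029721e-04
  k=10: 3.300000e-04
  k=11: 2.253944e-04
  k=12: 1.591435e-04
  k=13: 1.155422e-04
  k=14: 8.590171e-05
  k=15: 6.518519e-05
Step 2: Partial sum = 3.3 + 0.20625 + 0.040741 + 0.012891 + 0.00528 + 0.002546 + 0.001374 + 8.056641e-04 + 5.029721e-04 + 3.300000e-04 + 2.253944e-04 + 1.591435e-04 + 1.155422e-04 + 8.590171e-05 + 6.518519e-05
     = 3.571372
Step 3: The full series sum_(k>=1) 3.3*1/k^4 converges (p-series with p = 4 > 1; a constant multiple of a convergent series converges).
Step 4: Fix eps > 0. Since sum_k m(|f_k - f| > eps) < infinity, the Borel-Cantelli lemma gives
        m(limsup_k {|f_k - f| > eps}) = 0, i.e. for a.e. x, |f_k(x) - f(x)| <= eps for all large k.
        Applying this with eps = 1/j for j = 1, 2, ... and intersecting the countably many full-measure sets,
        for a.e. x we get limsup_k |f_k(x) - f(x)| <= 1/j for every j, hence f_k -> f almost everywhere.
Conclusion: series converges; Borel-Cantelli yields f_k -> f a.e.


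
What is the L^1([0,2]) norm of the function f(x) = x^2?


Step 1: ||f||_1 = (integral_0^2 |x^2|^1 dx)^(1/1)
     = (integral_0^2 x^2 dx)^(1/1)
Step 2: integral_0^2 x^2 dx = [x^3/(3)] from 0 to 2 = 2^3/3
     = 8/3 = 2.666667
Step 3: ||f||_1 = (2.666667)^(1/1) = 2.666667


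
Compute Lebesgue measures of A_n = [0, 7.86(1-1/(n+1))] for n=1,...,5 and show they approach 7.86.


By continuity of measure from below: if A_n increases to A, then m(A_n) -> m(A).
Here A = [0, 7.86], so m(A) = 7.86
Step 1: a_1 = 7.86*(1 - 1/2) = 3.93, m(A_1) = 3.93
Step 2: a_2 = 7.86*(1 - 1/3) = 5.24, m(A_2) = 5.24
Step 3: a_3 = 7.86*(1 - 1/4) = 5.895, m(A_3) = 5.895
Step 4: a_4 = 7.86*(1 - 1/5) = 6.288, m(A_4) = 6.288
Step 5: a_5 = 7.86*(1 - 1/6) = 6.55, m(A_5) = 6.55
Limit: m(A_n) -> m([0,7.86]) = 7.86


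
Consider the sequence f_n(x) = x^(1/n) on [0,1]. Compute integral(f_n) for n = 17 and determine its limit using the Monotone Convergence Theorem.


At n = 17: f_17(x) = x^(1/17).
Step 1: integral(x^(1/17), 0, 1) = [x^(1/17+1) / (1/17+1)] from 0 to 1
     = 1 / (1/17 + 1) = 1 / ((17+1)/17) = 17/(17+1)
     = 17/18 = 0.944444
Step 2: As n -> infinity, f_n(x) = x^(1/n) -> 1 for x in (0,1], and f_n is increasing in n.
By MCT, lim_n integral(f_n) = integral(lim_n f_n) = integral(1, 0, 1) = 1.
Step 3: Verify convergence: 17/18 = 0.944444 -> 1


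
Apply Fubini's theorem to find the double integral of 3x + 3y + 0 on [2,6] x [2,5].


By Fubini, integrate in x first, then y.
Step 1: Fix y, integrate over x in [2,6]:
  integral(3x + 3y + 0, x=2..6)
  = 3*(6^2 - 2^2)/2 + (3y + 0)*(6 - 2)
  = 48 + (3y + 0)*4
  = 48 + 12y + 0
  = 48 + 12y
Step 2: Integrate over y in [2,5]:
  integral(48 + 12y, y=2..5)
  = 48*3 + 12*(5^2 - 2^2)/2
  = 144 + 126
  = 270


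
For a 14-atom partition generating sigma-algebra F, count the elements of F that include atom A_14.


Each element of F is a union of some subset S of the 14 atoms.
The element contains A_14 iff A_14 is in S.
So we count subsets S of {A_1,...,A_14} with A_14 in S: choose freely among the other 13 atoms.
Count = 2^(14-1) = 2^13 = 8192.


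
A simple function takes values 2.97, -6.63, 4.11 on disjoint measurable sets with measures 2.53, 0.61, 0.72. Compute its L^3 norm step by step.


Step 1: Compute |f_i|^3 for each value:
  |2.97|^3 = 26.198073
  |-6.63|^3 = 291.434247
  |4.11|^3 = 69.426531
Step 2: Multiply by measures and sum:
  26.198073 * 2.53 = 66.281125
  291.434247 * 0.61 = 177.774891
  69.426531 * 0.72 = 49.987102
Sum = 66.281125 + 177.774891 + 49.987102 = 294.043118
Step 3: Take the p-th root:
||f||_3 = (294.043118)^(1/3) = 6.649725


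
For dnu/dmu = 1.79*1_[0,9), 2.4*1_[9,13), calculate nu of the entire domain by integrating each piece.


Integrate each piece of the Radon-Nikodym derivative:
Step 1: integral_0^9 1.79 dx = 1.79*(9-0) = 1.79*9 = 16.11
Step 2: integral_9^13 2.4 dx = 2.4*(13-9) = 2.4*4 = 9.6
Total: 16.11 + 9.6 = 25.71


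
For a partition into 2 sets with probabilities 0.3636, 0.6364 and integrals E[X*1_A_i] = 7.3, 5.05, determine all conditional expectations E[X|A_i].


For each cell A_i: E[X|A_i] = E[X*1_A_i] / P(A_i)
Step 1: E[X|A_1] = 7.3 / 0.3636 = 20.077008
Step 2: E[X|A_2] = 5.05 / 0.6364 = 7.935261
Verification: E[X] = sum E[X*1_A_i] = 7.3 + 5.05 = 12.35


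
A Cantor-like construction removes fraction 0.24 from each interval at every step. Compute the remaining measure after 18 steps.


Step 1: At each step, fraction remaining = 1 - 0.24 = 0.76
Step 2: After 18 steps, measure = (0.76)^18
Result = 0.007156


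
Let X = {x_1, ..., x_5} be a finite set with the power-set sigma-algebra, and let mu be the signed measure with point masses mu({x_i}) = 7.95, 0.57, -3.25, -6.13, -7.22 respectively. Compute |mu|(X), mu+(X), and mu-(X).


Step 1: Every measurable set is a union of atoms (the cells / points), so a Hahn decomposition is
  obtained by grouping atoms by sign: P = union of atoms with mu > 0, N = union of the remaining atoms.
  Atoms in P (indices): 1, 2;  atoms in N (indices): 3, 4, 5
  Positive values: 7.95, 0.57
  Negative values: -3.25, -6.13, -7.22
Step 2: mu+(X) = mu(P) = sum of positive atom values = 8.52
Step 3: mu-(X) = -mu(N) = sum of |negative atom values| = 16.6
Step 4: |mu|(X) = mu+(X) + mu-(X) = 8.52 + 16.6 = 25.12


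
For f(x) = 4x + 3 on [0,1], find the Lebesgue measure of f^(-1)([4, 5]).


f^(-1)([4, 5]) = {x : 4 <= 4x + 3 <= 5}
Solving: (4 - 3)/4 <= x <= (5 - 3)/4
= [0.25, 0.5]
Intersecting with [0,1]: [0.25, 0.5]
Measure = 0.5 - 0.25 = 0.25


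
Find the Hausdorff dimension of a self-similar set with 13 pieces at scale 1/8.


For a self-similar set with N copies scaled by 1/r:
dim_H = log(N)/log(r) = log(13)/log(8)
= 2.564949/2.079442
= 1.23348


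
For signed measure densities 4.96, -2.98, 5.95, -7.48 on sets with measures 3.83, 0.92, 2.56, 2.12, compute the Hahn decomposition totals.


Step 1: Compute signed measure on each set:
  Set 1: 4.96 * 3.83 = 18.9968
  Set 2: -2.98 * 0.92 = -2.7416
  Set 3: 5.95 * 2.56 = 15.232
  Set 4: -7.48 * 2.12 = -15.8576
Step 2: Total signed measure = (18.9968) + (-2.7416) + (15.232) + (-15.8576)
     = 15.6296
Step 3: Positive part mu+(X) = sum of positive contributions = 34.2288
Step 4: Negative part mu-(X) = |sum of negative contributions| = 18.5992


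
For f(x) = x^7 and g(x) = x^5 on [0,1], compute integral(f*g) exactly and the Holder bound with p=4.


Step 1: Exact integral of f*g = integral(x^12, 0, 1) = 1/13
     = 0.076923
Step 2: Holder bound with p=4, q=1.333333:
  ||f||_p = (integral x^28 dx)^(1/4) = (1/29)^(1/4) = 0.430924
  ||g||_q = (integral x^6.666667 dx)^(1/1.333333) = (1/7.666667)^(1/1.333333) = 0.217043
Step 3: Holder bound = ||f||_p * ||g||_q = 0.430924 * 0.217043 = 0.093529
Verification: 0.076923 <= 0.093529 (Holder holds)


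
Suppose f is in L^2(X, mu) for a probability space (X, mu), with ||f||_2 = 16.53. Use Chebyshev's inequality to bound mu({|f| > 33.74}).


Chebyshev/Markov inequality: mu(|f| > eps) <= (||f||_p / eps)^p
Step 1: ||f||_2 / eps = 16.53 / 33.74 = 0.489923
Step 2: Raise to power p = 2:
  (0.489923)^2 = 0.240024
Step 3: Therefore mu(|f| > 33.74) <= 0.240024


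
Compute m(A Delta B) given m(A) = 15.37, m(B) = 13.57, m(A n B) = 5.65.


m(A Delta B) = m(A) + m(B) - 2*m(A n B)
= 15.37 + 13.57 - 2*5.65
= 15.37 + 13.57 - 11.3
= 17.64


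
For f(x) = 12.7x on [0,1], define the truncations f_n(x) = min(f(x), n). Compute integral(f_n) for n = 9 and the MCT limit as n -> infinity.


f(x) = 12.7x on [0,1]; f_n(x) = min(12.7x, n). At n = 9:
Step 1: f(x) reaches 9 at x = 9/12.7 = 0.708661
Step 2: integral(f_9) = integral(12.7x, 0, 0.708661) + integral(9, 0.708661, 1)
       = 12.7*0.708661^2/2 + 9*(1 - 0.708661)
       = 3.188976 + 2.622047
       = 5.811024
Step 3: As n -> infinity, f_n increases to f, so by MCT integral(f_n) -> integral(f) = 12.7/2 = 6.35.
Convergence: integral(f_9) = 5.811024 -> 6.35 as n -> infinity


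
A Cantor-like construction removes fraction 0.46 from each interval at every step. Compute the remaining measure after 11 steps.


Step 1: At each step, fraction remaining = 1 - 0.46 = 0.54
Step 2: After 11 steps, measure = (0.54)^11
Result = 0.001138


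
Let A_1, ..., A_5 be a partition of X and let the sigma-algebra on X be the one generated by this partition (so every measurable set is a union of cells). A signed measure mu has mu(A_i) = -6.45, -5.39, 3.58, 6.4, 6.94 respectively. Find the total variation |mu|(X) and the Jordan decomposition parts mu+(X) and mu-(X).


Step 1: Every measurable set is a union of atoms (the cells / points), so a Hahn decomposition is
  obtained by grouping atoms by sign: P = union of atoms with mu > 0, N = union of the remaining atoms.
  Atoms in P (indices): 3, 4, 5;  atoms in N (indices): 1, 2
  Positive values: 3.58, 6.4, 6.94
  Negative values: -6.45, -5.39
Step 2: mu+(X) = mu(P) = sum of positive atom values = 16.92
Step 3: mu-(X) = -mu(N) = sum of |negative atom values| = 11.84
Step 4: |mu|(X) = mu+(X) + mu-(X) = 16.92 + 11.84 = 28.76


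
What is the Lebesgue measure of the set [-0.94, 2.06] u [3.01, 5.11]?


For pairwise disjoint intervals, m(union) = sum of lengths.
= (2.06 - -0.94) + (5.11 - 3.01)
= 3 + 2.1
= 5.1


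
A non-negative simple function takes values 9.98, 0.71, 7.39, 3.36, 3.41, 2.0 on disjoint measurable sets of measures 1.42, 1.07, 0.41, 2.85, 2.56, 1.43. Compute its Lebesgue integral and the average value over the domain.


Step 1: Integral = sum(value_i * measure_i)
= 9.98*1.42 + 0.71*1.07 + 7.39*0.41 + 3.36*2.85 + 3.41*2.56 + 2.0*1.43
= 14.1716 + 0.7597 + 3.0299 + 9.576 + 8.7296 + 2.86
= 39.1268
Step 2: Total measure of domain = 1.42 + 1.07 + 0.41 + 2.85 + 2.56 + 1.43 = 9.74
Step 3: Average value = 39.1268 / 9.74 = 4.017125


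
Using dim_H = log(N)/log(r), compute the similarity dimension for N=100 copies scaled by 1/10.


For a self-similar set with N copies scaled by 1/r:
dim_H = log(N)/log(r) = log(100)/log(10)
= 4.60517/2.302585
= 2


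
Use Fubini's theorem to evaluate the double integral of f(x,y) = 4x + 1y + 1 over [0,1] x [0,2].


By Fubini, integrate in x first, then y.
Step 1: Fix y, integrate over x in [0,1]:
  integral(4x + 1y + 1, x=0..1)
  = 4*(1^2 - 0^2)/2 + (1y + 1)*(1 - 0)
  = 2 + (1y + 1)*1
  = 2 + 1y + 1
  = 3 + 1y
Step 2: Integrate over y in [0,2]:
  integral(3 + 1y, y=0..2)
  = 3*2 + 1*(2^2 - 0^2)/2
  = 6 + 2
  = 8


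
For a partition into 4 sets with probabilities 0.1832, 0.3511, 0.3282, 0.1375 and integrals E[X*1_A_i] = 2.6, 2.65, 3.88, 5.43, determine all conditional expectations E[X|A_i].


For each cell A_i: E[X|A_i] = E[X*1_A_i] / P(A_i)
Step 1: E[X|A_1] = 2.6 / 0.1832 = 14.19214
Step 2: E[X|A_2] = 2.65 / 0.3511 = 7.547707
Step 3: E[X|A_3] = 3.88 / 0.3282 = 11.82206
Step 4: E[X|A_4] = 5.43 / 0.1375 = 39.490909
Verification: E[X] = sum E[X*1_A_i] = 2.6 + 2.65 + 3.88 + 5.43 = 14.56


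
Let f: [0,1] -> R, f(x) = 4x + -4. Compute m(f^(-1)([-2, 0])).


f^(-1)([-2, 0]) = {x : -2 <= 4x + -4 <= 0}
Solving: (-2 - -4)/4 <= x <= (0 - -4)/4
= [0.5, 1]
Intersecting with [0,1]: [0.5, 1]
Measure = 1 - 0.5 = 0.5


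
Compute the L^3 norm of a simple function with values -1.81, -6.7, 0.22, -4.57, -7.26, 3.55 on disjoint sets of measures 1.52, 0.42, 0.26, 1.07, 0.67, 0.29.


Step 1: Compute |f_i|^3 for each value:
  |-1.81|^3 = 5.929741
  |-6.7|^3 = 300.763
  |0.22|^3 = 0.010648
  |-4.57|^3 = 95.443993
  |-7.26|^3 = 382.657176
  |3.55|^3 = 44.738875
Step 2: Multiply by measures and sum:
  5.929741 * 1.52 = 9.013206
  300.763 * 0.42 = 126.32046
  0.010648 * 0.26 = 0.002768
  95.443993 * 1.07 = 102.125073
  382.657176 * 0.67 = 256.380308
  44.738875 * 0.29 = 12.974274
Sum = 9.013206 + 126.32046 + 0.002768 + 102.125073 + 256.380308 + 12.974274 = 506.816089
Step 3: Take the p-th root:
||f||_3 = (506.816089)^(1/3) = 7.972909


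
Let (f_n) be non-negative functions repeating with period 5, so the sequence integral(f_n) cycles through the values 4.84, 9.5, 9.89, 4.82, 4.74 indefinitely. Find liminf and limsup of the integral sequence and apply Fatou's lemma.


The sequence (integral(f_n)) is periodic with period 5, repeating the values 4.84, 9.5, 9.89, 4.82, 4.74 indefinitely.
Step 1: For a periodic sequence, every tail (a_m, a_(m+1), ...) contains all 5 period values infinitely often.
Step 2: Hence inf of every tail = min of the period values = min(4.84, 9.5, 9.89, 4.82, 4.74) = 4.74.
        liminf_n integral(f_n) = sup over m of (inf of tail from m) = 4.74.
Step 3: Similarly sup of every tail = max of the period values = 9.89.
        limsup_n integral(f_n) = 9.89.
Step 4: Fatou's lemma: integral(liminf_n f_n) <= liminf_n integral(f_n) = 4.74.
        So the integral of the pointwise liminf is at most 4.74.


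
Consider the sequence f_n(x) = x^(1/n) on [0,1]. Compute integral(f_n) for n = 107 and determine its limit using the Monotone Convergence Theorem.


At n = 107: f_107(x) = x^(1/107).
Step 1: integral(x^(1/107), 0, 1) = [x^(1/107+1) / (1/107+1)] from 0 to 1
     = 1 / (1/107 + 1) = 1 / ((107+1)/107) = 107/(107+1)
     = 107/108 = 0.990741
Step 2: As n -> infinity, f_n(x) = x^(1/n) -> 1 for x in (0,1], and f_n is increasing in n.
By MCT, lim_n integral(f_n) = integral(lim_n f_n) = integral(1, 0, 1) = 1.
Step 3: Verify convergence: 107/108 = 0.990741 -> 1


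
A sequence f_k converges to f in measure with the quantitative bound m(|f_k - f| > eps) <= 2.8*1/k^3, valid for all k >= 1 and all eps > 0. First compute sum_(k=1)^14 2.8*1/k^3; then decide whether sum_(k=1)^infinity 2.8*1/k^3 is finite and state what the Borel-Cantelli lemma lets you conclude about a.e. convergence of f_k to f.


Step 1: List the terms 2.8*1/k^3 for k = 1 to 14:
  k=1: 2.8
  k=2: 0.35
  k=3: 0.103704
  k=4: 0.04375
  k=5: 0.0224
  k=6: 0.012963
  k=7: 0.008163
  k=8: 0.005469
  k=9: 0.003841
  k=10: 0.0028
  k=11: 0.002104
  k=12: 0.00162
  k=13: 0.001274
  k=14: 0.00102
Step 2: Partial sum = 2.8 + 0.35 + 0.103704 + 0.04375 + 0.0224 + 0.012963 + 0.008163 + 0.005469 + 0.003841 + 0.0028 + 0.002104 + 0.00162 + 0.001274 + 0.00102
     = 3.359108
Step 3: The full series sum_(k>=1) 2.8*1/k^3 converges (p-series with p = 3 > 1; a constant multiple of a convergent series converges).
Step 4: Fix eps > 0. Since sum_k m(|f_k - f| > eps) < infinity, the Borel-Cantelli lemma gives
        m(limsup_k {|f_k - f| > eps}) = 0, i.e. for a.e. x, |f_k(x) - f(x)| <= eps for all large k.
        Applying this with eps = 1/j for j = 1, 2, ... and intersecting the countably many full-measure sets,
        for a.e. x we get limsup_k |f_k(x) - f(x)| <= 1/j for every j, hence f_k -> f almost everywhere.
Conclusion: series converges; Borel-Cantelli yields f_k -> f a.e.
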